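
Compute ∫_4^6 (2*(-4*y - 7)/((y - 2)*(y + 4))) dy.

Factor the denominator: y**2 + 2*y - 8 = (y + 4)(y - 2).
Partial fractions: 2*(-4*y - 7)/((y - 2)*(y + 4)) = -3/(y + 4) - 5/(y - 2).
An antiderivative is F(y) = -5*log(y - 2) - 3*log(y + 4).
Then F(6) - F(4) = (-13*log(2) - 3*log(5)) - (-14*log(2)) = -3*log(5) + log(2).

-3*log(5) + log(2)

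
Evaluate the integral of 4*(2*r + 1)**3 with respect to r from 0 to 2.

Let u = 2*r + 1, so du = 2 dr. When r = 0, u = 1; when r = 2, u = 5.
The integral becomes 2·∫ u**3 du from 1 to 5, with antiderivative u**4/2.
Back in r: F(r) = (2*r + 1)**4/2.
Then F(2) - F(0) = (625/2) - (1/2) = 312.

312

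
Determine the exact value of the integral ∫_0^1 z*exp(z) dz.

1

Integrate by parts once (u = z, dv = exp(z) dz).
An antiderivative is F(z) = (z - 1)*exp(z).
Then F(1) - F(0) = (0) - (-1) = 1.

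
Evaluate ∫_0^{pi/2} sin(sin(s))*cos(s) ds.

Let u = sin(s), so du = cos(s) ds. When s = 0, u = 0; when s = pi/2, u = 1.
The integral becomes ∫ sin(u) du from 0 to 1, with antiderivative -cos(u).
Back in s: F(s) = -cos(sin(s)).
Then F(pi/2) - F(0) = (-cos(1)) - (-1) = 1 - cos(1).

1 - cos(1)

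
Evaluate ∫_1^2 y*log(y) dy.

-3/4 + log(4)

Integrate by parts once (u = ln y, dv = y dy).
An antiderivative is F(y) = y**2*(2*log(y) - 1)/4.
Then F(2) - F(1) = (-1 + log(4)) - (-1/4) = -3/4 + log(4).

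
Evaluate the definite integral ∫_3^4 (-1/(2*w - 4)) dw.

-log(2)/2

An antiderivative is F(w) = -log(2*w - 4)/2.
Then F(4) - F(3) = (-log(2)) - (-log(2)/2) = -log(2)/2.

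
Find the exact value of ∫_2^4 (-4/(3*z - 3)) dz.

An antiderivative is F(z) = -4*log(3*z - 3)/3.
Then F(4) - F(2) = (-8*log(3)/3) - (-4*log(3)/3) = -4*log(3)/3.

-4*log(3)/3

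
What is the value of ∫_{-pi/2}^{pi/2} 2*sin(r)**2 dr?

Use the identity sin^2(r) = (1 - cos(2*r))/2.
An antiderivative is F(r) = r - sin(2*r)/2.
Then F(pi/2) - F(-pi/2) = (pi/2) - (-pi/2) = pi.

pi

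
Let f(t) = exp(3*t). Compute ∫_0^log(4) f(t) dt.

Let u = exp(t), so du = exp(t) dt. When t = 0, u = 1; when t = log(4), u = 4.
The integral becomes ∫ u**2 du from 1 to 4, with antiderivative u**3/3.
Back in t: F(t) = exp(3*t)/3.
Then F(log(4)) - F(0) = (64/3) - (1/3) = 21.

21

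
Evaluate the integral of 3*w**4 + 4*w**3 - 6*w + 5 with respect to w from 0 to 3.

By the power rule, an antiderivative is F(w) = 3*w**5/5 + w**4 - 3*w**2 + 5*w.
Then F(3) - F(0) = (1074/5) - (0) = 1074/5.

1074/5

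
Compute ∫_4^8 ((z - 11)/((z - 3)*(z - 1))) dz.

Factor the denominator: z**2 - 4*z + 3 = (z - 1)(z - 3).
Partial fractions: (z - 11)/((z - 3)*(z - 1)) = 5/(z - 1) - 4/(z - 3).
An antiderivative is F(z) = -4*log(z - 3) + 5*log(z - 1).
Then F(8) - F(4) = (-4*log(5) + 5*log(7)) - (5*log(3)) = -4*log(5) - 5*log(3) + 5*log(7).

-4*log(5) - 5*log(3) + 5*log(7)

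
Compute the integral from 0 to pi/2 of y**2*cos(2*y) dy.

Integrate by parts twice (u = y^2, dv = cos(2*y) dy).
An antiderivative is F(y) = y**2*sin(2*y)/2 + y*cos(2*y)/2 - sin(2*y)/4.
Then F(pi/2) - F(0) = (-pi/4) - (0) = -pi/4.

-pi/4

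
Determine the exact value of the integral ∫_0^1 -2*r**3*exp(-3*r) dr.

-4/27 + 52*exp(-3)/27

Integrate by parts 3 times (u = r^3, dv = -2*exp(-3*r) dr).
An antiderivative is F(r) = (18*r**3 + 18*r**2 + 12*r + 4)*exp(-3*r)/27.
Then F(1) - F(0) = (52*exp(-3)/27) - (4/27) = -4/27 + 52*exp(-3)/27.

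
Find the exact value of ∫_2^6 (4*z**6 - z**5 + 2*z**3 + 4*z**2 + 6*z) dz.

1071968/7

By the power rule, an antiderivative is F(z) = 4*z**7/7 - z**6/6 + z**4/2 + 4*z**3/3 + 3*z**2.
Then F(6) - F(2) = (1072620/7) - (652/7) = 1071968/7.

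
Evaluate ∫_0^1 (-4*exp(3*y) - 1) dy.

An antiderivative is F(y) = -4*exp(3*y)/3 - y.
Then F(1) - F(0) = (-4*exp(3)/3 - 1) - (-4/3) = 1/3 - 4*exp(3)/3.

1/3 - 4*exp(3)/3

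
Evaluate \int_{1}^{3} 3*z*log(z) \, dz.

Integrate by parts once (u = ln z, dv = 3*z dz).
An antiderivative is F(z) = 3*z**2*(2*log(z) - 1)/4.
Then F(3) - F(1) = (-27/4 + 27*log(3)/2) - (-3/4) = -6 + 27*log(3)/2.

-6 + 27*log(3)/2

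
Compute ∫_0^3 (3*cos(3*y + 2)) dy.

Let u = 3*y + 2, so du = 3 dy. When y = 0, u = 2; when y = 3, u = 11.
The integral becomes ∫ cos(u) du from 2 to 11, with antiderivative sin(u).
Back in y: F(y) = sin(3*y + 2).
Then F(3) - F(0) = (sin(11)) - (sin(2)) = sin(11) - sin(2).

sin(11) - sin(2)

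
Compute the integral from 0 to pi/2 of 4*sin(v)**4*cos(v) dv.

Let u = sin(v), so du = cos(v) dv. When v = 0, u = 0; when v = pi/2, u = 1.
The integral becomes 4·∫ u**4 du from 0 to 1, with antiderivative 4*u**5/5.
Back in v: F(v) = 4*sin(v)**5/5.
Then F(pi/2) - F(0) = (4/5) - (0) = 4/5.

4/5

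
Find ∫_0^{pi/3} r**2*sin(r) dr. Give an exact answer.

Integrate by parts twice (u = r^2, dv = sin(r) dr).
An antiderivative is F(r) = -r**2*cos(r) + 2*r*sin(r) + 2*cos(r).
Then F(pi/3) - F(0) = (-pi**2/18 + 1 + sqrt(3)*pi/3) - (2) = -1 - pi**2/18 + sqrt(3)*pi/3.

-1 - pi**2/18 + sqrt(3)*pi/3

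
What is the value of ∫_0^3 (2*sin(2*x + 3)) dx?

Let u = 2*x + 3, so du = 2 dx. When x = 0, u = 3; when x = 3, u = 9.
The integral becomes ∫ sin(u) du from 3 to 9, with antiderivative -cos(u).
Back in x: F(x) = -cos(2*x + 3).
Then F(3) - F(0) = (-cos(9)) - (-cos(3)) = cos(3) - cos(9).

cos(3) - cos(9)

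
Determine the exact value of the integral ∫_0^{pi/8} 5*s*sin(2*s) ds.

5*sqrt(2)*(4 - pi)/32

Integrate by parts once (u = s, dv = 5*sin(2*s) ds).
An antiderivative is F(s) = -5*s*cos(2*s)/2 + 5*sin(2*s)/4.
Then F(pi/8) - F(0) = (5*sqrt(2)*(4 - pi)/32) - (0) = 5*sqrt(2)*(4 - pi)/32.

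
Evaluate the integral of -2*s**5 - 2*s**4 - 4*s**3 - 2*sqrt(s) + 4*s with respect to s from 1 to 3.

-6032/15 - 4*sqrt(3)

By the power rule, an antiderivative is F(s) = -s**6/3 - 2*s**5/5 - s**4 - 4*s**(3/2)/3 + 2*s**2.
Then F(3) - F(1) = (-2016/5 - 4*sqrt(3)) - (-16/15) = -6032/15 - 4*sqrt(3).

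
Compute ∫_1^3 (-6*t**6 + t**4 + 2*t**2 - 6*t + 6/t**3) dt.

By the power rule, an antiderivative is F(t) = -6*t**7/7 + t**5/5 + 2*t**3/3 - 3*t**2 - 3/t**2.
Then F(3) - F(1) = (-192707/105) - (-629/105) = -64026/35.

-64026/35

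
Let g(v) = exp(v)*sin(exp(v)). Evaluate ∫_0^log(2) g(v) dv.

-cos(2) + cos(1)

Let u = exp(v), so du = exp(v) dv. When v = 0, u = 1; when v = log(2), u = 2.
The integral becomes ∫ sin(u) du from 1 to 2, with antiderivative -cos(u).
Back in v: F(v) = -cos(exp(v)).
Then F(log(2)) - F(0) = (-cos(2)) - (-cos(1)) = -cos(2) + cos(1).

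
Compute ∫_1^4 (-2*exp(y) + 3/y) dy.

An antiderivative is F(y) = -2*exp(y) + 3*log(y).
Then F(4) - F(1) = (-2*exp(4) + log(64)) - (-2*exp(1)) = -2*exp(4) + 6*log(2) + 2*exp(1).

-2*exp(4) + 6*log(2) + 2*exp(1)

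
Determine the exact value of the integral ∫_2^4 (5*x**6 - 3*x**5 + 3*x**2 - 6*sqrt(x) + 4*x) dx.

By the power rule, an antiderivative is F(x) = 5*x**7/7 - x**6/2 - 4*x**(3/2) + x**3 + 2*x**2.
Then F(4) - F(2) = (68032/7) - (528/7 - 8*sqrt(2)) = 8*sqrt(2) + 67504/7.

8*sqrt(2) + 67504/7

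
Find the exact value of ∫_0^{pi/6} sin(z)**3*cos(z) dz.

Let u = sin(z), so du = cos(z) dz. When z = 0, u = 0; when z = pi/6, u = 1/2.
The integral becomes ∫ u**3 du from 0 to 1/2, with antiderivative u**4/4.
Back in z: F(z) = sin(z)**4/4.
Then F(pi/6) - F(0) = (1/64) - (0) = 1/64.

1/64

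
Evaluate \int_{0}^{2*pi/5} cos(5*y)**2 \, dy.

pi/5

Use the identity cos^2(5*y) = (1 + cos(10*y))/2.
An antiderivative is F(y) = y/2 + sin(10*y)/20.
Then F(2*pi/5) - F(0) = (pi/5) - (0) = pi/5.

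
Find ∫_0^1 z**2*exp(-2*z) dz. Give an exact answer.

(-5 + exp(2))*exp(-2)/4

Integrate by parts twice (u = z^2, dv = exp(-2*z) dz).
An antiderivative is F(z) = (-2*z**2 - 2*z - 1)*exp(-2*z)/4.
Then F(1) - F(0) = (-5*exp(-2)/4) - (-1/4) = (-5 + exp(2))*exp(-2)/4.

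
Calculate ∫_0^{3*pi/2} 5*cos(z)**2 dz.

15*pi/4

Use the identity cos^2(z) = (1 + cos(2*z))/2.
An antiderivative is F(z) = 5*z/2 + 5*sin(2*z)/4.
Then F(3*pi/2) - F(0) = (15*pi/4) - (0) = 15*pi/4.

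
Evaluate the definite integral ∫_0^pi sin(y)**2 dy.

pi/2

Use the identity sin^2(y) = (1 - cos(2*y))/2.
An antiderivative is F(y) = y/2 - sin(2*y)/4.
Then F(pi) - F(0) = (pi/2) - (0) = pi/2.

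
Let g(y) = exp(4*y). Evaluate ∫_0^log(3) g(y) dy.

Let u = exp(y), so du = exp(y) dy. When y = 0, u = 1; when y = log(3), u = 3.
The integral becomes ∫ u**3 du from 1 to 3, with antiderivative u**4/4.
Back in y: F(y) = exp(4*y)/4.
Then F(log(3)) - F(0) = (81/4) - (1/4) = 20.

20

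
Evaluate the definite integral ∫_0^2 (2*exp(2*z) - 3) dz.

An antiderivative is F(z) = exp(2*z) - 3*z.
Then F(2) - F(0) = (-6 + exp(4)) - (1) = -7 + exp(4).

-7 + exp(4)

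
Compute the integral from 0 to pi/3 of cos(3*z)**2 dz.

Use the identity cos^2(3*z) = (1 + cos(6*z))/2.
An antiderivative is F(z) = z/2 + sin(6*z)/12.
Then F(pi/3) - F(0) = (pi/6) - (0) = pi/6.

pi/6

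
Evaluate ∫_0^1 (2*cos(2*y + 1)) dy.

Let u = 2*y + 1, so du = 2 dy. When y = 0, u = 1; when y = 1, u = 3.
The integral becomes ∫ cos(u) du from 1 to 3, with antiderivative sin(u).
Back in y: F(y) = sin(2*y + 1).
Then F(1) - F(0) = (sin(3)) - (sin(1)) = -sin(1) + sin(3).

-sin(1) + sin(3)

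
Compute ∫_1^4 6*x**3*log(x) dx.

Integrate by parts once (u = ln x, dv = 6*x**3 dx).
An antiderivative is F(x) = 3*x**4*(4*log(x) - 1)/8.
Then F(4) - F(1) = (-96 + 768*log(2)) - (-3/8) = -765/8 + 768*log(2).

-765/8 + 768*log(2)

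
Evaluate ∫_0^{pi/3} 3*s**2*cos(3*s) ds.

-2*pi/9

Integrate by parts twice (u = s^2, dv = 3*cos(3*s) ds).
An antiderivative is F(s) = s**2*sin(3*s) + 2*s*cos(3*s)/3 - 2*sin(3*s)/9.
Then F(pi/3) - F(0) = (-2*pi/9) - (0) = -2*pi/9.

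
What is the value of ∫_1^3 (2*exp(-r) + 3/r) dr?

-2*exp(-3) + 2*exp(-1) + 3*log(3)

An antiderivative is F(r) = 3*log(r) - 2*exp(-r).
Then F(3) - F(1) = (-2*exp(-3) + 3*log(3)) - (-2*exp(-1)) = -2*exp(-3) + 2*exp(-1) + 3*log(3).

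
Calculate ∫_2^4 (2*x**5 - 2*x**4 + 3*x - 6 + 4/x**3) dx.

By the power rule, an antiderivative is F(x) = x**6/3 - 2*x**5/5 + 3*x**2/2 - 6*x - 2/x**2.
Then F(4) - F(2) = (114673/120) - (61/30) = 38143/40.

38143/40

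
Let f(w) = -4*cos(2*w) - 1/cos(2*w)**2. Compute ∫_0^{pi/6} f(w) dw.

An antiderivative is F(w) = -2*sin(2*w) - tan(2*w)/2.
Then F(pi/6) - F(0) = (-3*sqrt(3)/2) - (0) = -3*sqrt(3)/2.

-3*sqrt(3)/2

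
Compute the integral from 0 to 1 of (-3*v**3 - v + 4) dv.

11/4

By the power rule, an antiderivative is F(v) = -3*v**4/4 - v**2/2 + 4*v.
Then F(1) - F(0) = (11/4) - (0) = 11/4.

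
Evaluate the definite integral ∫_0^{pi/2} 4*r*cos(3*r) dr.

-2*pi/3 - 4/9

Integrate by parts once (u = r, dv = 4*cos(3*r) dr).
An antiderivative is F(r) = 4*r*sin(3*r)/3 + 4*cos(3*r)/9.
Then F(pi/2) - F(0) = (-2*pi/3) - (4/9) = -2*pi/3 - 4/9.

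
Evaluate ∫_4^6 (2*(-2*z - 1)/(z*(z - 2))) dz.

Factor the denominator: z**2 - 2*z = z(z - 2).
Partial fractions: 2*(-2*z - 1)/(z*(z - 2)) = 1/z - 5/(z - 2).
An antiderivative is F(z) = log(z) - 5*log(z - 2).
Then F(6) - F(4) = (-9*log(2) + log(3)) - (-log(8)) = log(3/64).

log(3/64)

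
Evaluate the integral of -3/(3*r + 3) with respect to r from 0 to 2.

-log(3)

An antiderivative is F(r) = -log(3*r + 3).
Then F(2) - F(0) = (-log(9)) - (-log(3)) = -log(3).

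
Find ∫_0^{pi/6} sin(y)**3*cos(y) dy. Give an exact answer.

1/64

Let u = sin(y), so du = cos(y) dy. When y = 0, u = 0; when y = pi/6, u = 1/2.
The integral becomes ∫ u**3 du from 0 to 1/2, with antiderivative u**4/4.
Back in y: F(y) = sin(y)**4/4.
Then F(pi/6) - F(0) = (1/64) - (0) = 1/64.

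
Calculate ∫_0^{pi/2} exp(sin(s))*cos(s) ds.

-1 + E

Let u = sin(s), so du = cos(s) ds. When s = 0, u = 0; when s = pi/2, u = 1.
The integral becomes ∫ exp(u) du from 0 to 1, with antiderivative exp(u).
Back in s: F(s) = exp(sin(s)).
Then F(pi/2) - F(0) = (E) - (1) = -1 + E.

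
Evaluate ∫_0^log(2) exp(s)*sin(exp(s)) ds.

-cos(2) + cos(1)

Let u = exp(s), so du = exp(s) ds. When s = 0, u = 1; when s = log(2), u = 2.
The integral becomes ∫ sin(u) du from 1 to 2, with antiderivative -cos(u).
Back in s: F(s) = -cos(exp(s)).
Then F(log(2)) - F(0) = (-cos(2)) - (-cos(1)) = -cos(2) + cos(1).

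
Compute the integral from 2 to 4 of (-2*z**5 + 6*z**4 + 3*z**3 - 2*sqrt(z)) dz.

8*sqrt(2)/3 + 236/15

By the power rule, an antiderivative is F(z) = -z**6/3 + 6*z**5/5 + 3*z**4/4 - 4*z**(3/2)/3.
Then F(4) - F(2) = (224/5) - (436/15 - 8*sqrt(2)/3) = 8*sqrt(2)/3 + 236/15.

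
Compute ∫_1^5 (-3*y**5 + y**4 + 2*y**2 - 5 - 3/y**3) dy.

By the power rule, an antiderivative is F(y) = -y**6/2 + y**5/5 + 2*y**3/3 - 5*y + 3/(2*y**2).
Then F(5) - F(1) = (-534683/75) - (-47/15) = -534448/75.

-534448/75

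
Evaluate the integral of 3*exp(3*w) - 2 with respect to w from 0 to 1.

An antiderivative is F(w) = exp(3*w) - 2*w.
Then F(1) - F(0) = (-2 + exp(3)) - (1) = -3 + exp(3).

-3 + exp(3)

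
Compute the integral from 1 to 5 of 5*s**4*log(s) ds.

-3124/5 + 3125*log(5)

Integrate by parts once (u = ln s, dv = 5*s**4 ds).
An antiderivative is F(s) = s**5*(5*log(s) - 1)/5.
Then F(5) - F(1) = (-625 + 3125*log(5)) - (-1/5) = -3124/5 + 3125*log(5).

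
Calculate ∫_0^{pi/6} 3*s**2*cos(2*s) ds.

Integrate by parts twice (u = s^2, dv = 3*cos(2*s) ds).
An antiderivative is F(s) = 3*s**2*sin(2*s)/2 + 3*s*cos(2*s)/2 - 3*sin(2*s)/4.
Then F(pi/6) - F(0) = (-3*sqrt(3)/8 + sqrt(3)*pi**2/48 + pi/8) - (0) = -3*sqrt(3)/8 + sqrt(3)*pi**2/48 + pi/8.

-3*sqrt(3)/8 + sqrt(3)*pi**2/48 + pi/8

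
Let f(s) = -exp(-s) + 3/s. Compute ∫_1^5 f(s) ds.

-exp(-1) + exp(-5) + 3*log(5)

An antiderivative is F(s) = 3*log(s) + exp(-s).
Then F(5) - F(1) = (exp(-5) + 3*log(5)) - (exp(-1)) = -exp(-1) + exp(-5) + 3*log(5).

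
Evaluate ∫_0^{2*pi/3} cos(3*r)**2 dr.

Use the identity cos^2(3*r) = (1 + cos(6*r))/2.
An antiderivative is F(r) = r/2 + sin(6*r)/12.
Then F(2*pi/3) - F(0) = (pi/3) - (0) = pi/3.

pi/3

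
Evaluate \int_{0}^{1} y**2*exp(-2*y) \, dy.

Integrate by parts twice (u = y^2, dv = exp(-2*y) dy).
An antiderivative is F(y) = (-2*y**2 - 2*y - 1)*exp(-2*y)/4.
Then F(1) - F(0) = (-5*exp(-2)/4) - (-1/4) = (-5 + exp(2))*exp(-2)/4.

(-5 + exp(2))*exp(-2)/4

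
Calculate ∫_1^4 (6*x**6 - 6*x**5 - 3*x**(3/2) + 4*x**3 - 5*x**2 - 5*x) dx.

701601/70

By the power rule, an antiderivative is F(x) = 6*x**7/7 - x**6 - 6*x**(5/2)/5 + x**4 - 5*x**3/3 - 5*x**2/2.
Then F(4) - F(1) = (1051928/105) - (-947/210) = 701601/70.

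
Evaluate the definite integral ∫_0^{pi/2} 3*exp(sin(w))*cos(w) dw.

-3 + 3*E

Let u = sin(w), so du = cos(w) dw. When w = 0, u = 0; when w = pi/2, u = 1.
The integral becomes 3·∫ exp(u) du from 0 to 1, with antiderivative 3*exp(u).
Back in w: F(w) = 3*exp(sin(w)).
Then F(pi/2) - F(0) = (3*E) - (3) = -3 + 3*E.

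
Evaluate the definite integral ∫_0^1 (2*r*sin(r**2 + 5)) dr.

Let u = r**2 + 5, so du = 2*r dr. When r = 0, u = 5; when r = 1, u = 6.
The integral becomes ∫ sin(u) du from 5 to 6, with antiderivative -cos(u).
Back in r: F(r) = -cos(r**2 + 5).
Then F(1) - F(0) = (-cos(6)) - (-cos(5)) = -cos(6) + cos(5).

-cos(6) + cos(5)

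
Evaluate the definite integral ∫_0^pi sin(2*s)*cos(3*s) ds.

Use the identity sin(2*s)cos(3*s) = [sin(5*s) + sin(-s)]/2.
An antiderivative is F(s) = cos(s)/2 - cos(5*s)/10.
Then F(pi) - F(0) = (-2/5) - (2/5) = -4/5.

-4/5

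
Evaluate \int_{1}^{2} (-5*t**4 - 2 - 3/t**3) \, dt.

-273/8

By the power rule, an antiderivative is F(t) = -t**5 - 2*t + 3/(2*t**2).
Then F(2) - F(1) = (-285/8) - (-3/2) = -273/8.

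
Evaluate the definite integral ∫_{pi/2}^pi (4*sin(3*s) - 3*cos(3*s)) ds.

1/3

An antiderivative is F(s) = -sin(3*s) - 4*cos(3*s)/3.
Then F(pi) - F(pi/2) = (4/3) - (1) = 1/3.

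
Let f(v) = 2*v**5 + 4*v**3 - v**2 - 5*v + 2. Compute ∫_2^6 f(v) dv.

By the power rule, an antiderivative is F(v) = v**6/3 + v**4 - v**3/3 - 5*v**2/2 + 2*v.
Then F(6) - F(2) = (16698) - (86/3) = 50008/3.

50008/3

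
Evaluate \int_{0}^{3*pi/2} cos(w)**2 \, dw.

Use the identity cos^2(w) = (1 + cos(2*w))/2.
An antiderivative is F(w) = w/2 + sin(2*w)/4.
Then F(3*pi/2) - F(0) = (3*pi/4) - (0) = 3*pi/4.

3*pi/4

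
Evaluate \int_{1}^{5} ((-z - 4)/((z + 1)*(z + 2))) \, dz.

Factor the denominator: z**2 + 3*z + 2 = (z + 2)(z + 1).
Partial fractions: (-z - 4)/((z + 1)*(z + 2)) = 2/(z + 2) - 3/(z + 1).
An antiderivative is F(z) = -3*log(z + 1) + 2*log(z + 2).
Then F(5) - F(1) = (-3*log(3) - 3*log(2) + 2*log(7)) - (log(9/8)) = -5*log(3) + 2*log(7).

-5*log(3) + 2*log(7)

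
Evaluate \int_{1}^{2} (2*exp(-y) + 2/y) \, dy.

An antiderivative is F(y) = 2*log(y) - 2*exp(-y).
Then F(2) - F(1) = (-2*exp(-2) + 2*log(2)) - (-2*exp(-1)) = -2*exp(-2) + 2*exp(-1) + 2*log(2).

-2*exp(-2) + 2*exp(-1) + 2*log(2)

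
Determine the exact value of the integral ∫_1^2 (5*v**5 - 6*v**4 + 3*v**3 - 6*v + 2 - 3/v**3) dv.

737/40

By the power rule, an antiderivative is F(v) = 5*v**6/6 - 6*v**5/5 + 3*v**4/4 - 3*v**2 + 2*v + 3/(2*v**2).
Then F(2) - F(1) = (2317/120) - (53/60) = 737/40.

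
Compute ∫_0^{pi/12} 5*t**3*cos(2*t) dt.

Integrate by parts 3 times (u = t^3, dv = 5*cos(2*t) dt).
An antiderivative is F(t) = 5*t**3*sin(2*t)/2 + 15*t**2*cos(2*t)/4 - 15*t*sin(2*t)/4 - 15*cos(2*t)/8.
Then F(pi/12) - F(0) = (-15*sqrt(3)/16 - 5*pi/32 + 5*pi**3/6912 + 5*sqrt(3)*pi**2/384) - (-15/8) = -15*sqrt(3)/16 - 5*pi/32 + 5*pi**3/6912 + 5*sqrt(3)*pi**2/384 + 15/8.

-15*sqrt(3)/16 - 5*pi/32 + 5*pi**3/6912 + 5*sqrt(3)*pi**2/384 + 15/8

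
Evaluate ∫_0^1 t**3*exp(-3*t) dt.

Integrate by parts 3 times (u = t^3, dv = exp(-3*t) dt).
An antiderivative is F(t) = (-9*t**3 - 9*t**2 - 6*t - 2)*exp(-3*t)/27.
Then F(1) - F(0) = (-26*exp(-3)/27) - (-2/27) = 2/27 - 26*exp(-3)/27.

2/27 - 26*exp(-3)/27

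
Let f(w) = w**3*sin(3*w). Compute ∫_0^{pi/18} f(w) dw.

-1/27 - sqrt(3)*pi**3/34992 + pi**2/1944 + sqrt(3)*pi/162

Integrate by parts 3 times (u = w^3, dv = sin(3*w) dw).
An antiderivative is F(w) = -w**3*cos(3*w)/3 + w**2*sin(3*w)/3 + 2*w*cos(3*w)/9 - 2*sin(3*w)/27.
Then F(pi/18) - F(0) = (-1/27 - sqrt(3)*pi**3/34992 + pi**2/1944 + sqrt(3)*pi/162) - (0) = -1/27 - sqrt(3)*pi**3/34992 + pi**2/1944 + sqrt(3)*pi/162.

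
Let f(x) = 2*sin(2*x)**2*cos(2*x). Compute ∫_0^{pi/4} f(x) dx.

1/3

Let u = sin(2*x), so du = 2*cos(2*x) dx. When x = 0, u = 0; when x = pi/4, u = 1.
The integral becomes ∫ u**2 du from 0 to 1, with antiderivative u**3/3.
Back in x: F(x) = sin(2*x)**3/3.
Then F(pi/4) - F(0) = (1/3) - (0) = 1/3.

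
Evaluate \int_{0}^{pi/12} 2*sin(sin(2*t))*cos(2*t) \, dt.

1 - cos(1/2)

Let u = sin(2*t), so du = 2*cos(2*t) dt. When t = 0, u = 0; when t = pi/12, u = 1/2.
The integral becomes ∫ sin(u) du from 0 to 1/2, with antiderivative -cos(u).
Back in t: F(t) = -cos(sin(2*t)).
Then F(pi/12) - F(0) = (-cos(1/2)) - (-1) = 1 - cos(1/2).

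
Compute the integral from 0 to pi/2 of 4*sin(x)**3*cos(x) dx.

1

Let u = sin(x), so du = cos(x) dx. When x = 0, u = 0; when x = pi/2, u = 1.
The integral becomes 4·∫ u**3 du from 0 to 1, with antiderivative u**4.
Back in x: F(x) = sin(x)**4.
Then F(pi/2) - F(0) = (1) - (0) = 1.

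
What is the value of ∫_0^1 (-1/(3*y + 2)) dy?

An antiderivative is F(y) = -log(3*y + 2)/3.
Then F(1) - F(0) = (-log(5)/3) - (-log(2)/3) = -log(5)/3 + log(2)/3.

-log(5)/3 + log(2)/3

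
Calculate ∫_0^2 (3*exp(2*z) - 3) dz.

An antiderivative is F(z) = 3*exp(2*z)/2 - 3*z.
Then F(2) - F(0) = (-6 + 3*exp(4)/2) - (3/2) = -15/2 + 3*exp(4)/2.

-15/2 + 3*exp(4)/2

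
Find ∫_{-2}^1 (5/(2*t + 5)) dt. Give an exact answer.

5*log(7)/2

An antiderivative is F(t) = 5*log(2*t + 5)/2.
Then F(1) - F(-2) = (5*log(7)/2) - (0) = 5*log(7)/2.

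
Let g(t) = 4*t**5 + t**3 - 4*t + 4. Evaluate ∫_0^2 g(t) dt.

By the power rule, an antiderivative is F(t) = 2*t**6/3 + t**4/4 - 2*t**2 + 4*t.
Then F(2) - F(0) = (140/3) - (0) = 140/3.

140/3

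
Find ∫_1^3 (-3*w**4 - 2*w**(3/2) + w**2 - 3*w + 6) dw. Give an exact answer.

-2036/15 - 36*sqrt(3)/5

By the power rule, an antiderivative is F(w) = -4*w**(5/2)/5 - 3*w**5/5 + w**3/3 - 3*w**2/2 + 6*w.
Then F(3) - F(1) = (-1323/10 - 36*sqrt(3)/5) - (103/30) = -2036/15 - 36*sqrt(3)/5.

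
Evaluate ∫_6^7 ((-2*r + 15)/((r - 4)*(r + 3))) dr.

Factor the denominator: r**2 - r - 12 = (r + 3)(r - 4).
Partial fractions: (-2*r + 15)/((r - 4)*(r + 3)) = -3/(r + 3) + 1/(r - 4).
An antiderivative is F(r) = log(r - 4) - 3*log(r + 3).
Then F(7) - F(6) = (-3*log(5) - 3*log(2) + log(3)) - (-6*log(3) + log(2)) = -3*log(5) - 4*log(2) + 7*log(3).

-3*log(5) - 4*log(2) + 7*log(3)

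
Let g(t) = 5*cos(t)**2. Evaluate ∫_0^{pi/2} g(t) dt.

Use the identity cos^2(t) = (1 + cos(2*t))/2.
An antiderivative is F(t) = 5*t/2 + 5*sin(2*t)/4.
Then F(pi/2) - F(0) = (5*pi/4) - (0) = 5*pi/4.

5*pi/4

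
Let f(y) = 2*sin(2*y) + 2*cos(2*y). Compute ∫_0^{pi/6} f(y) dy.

An antiderivative is F(y) = sin(2*y) - cos(2*y).
Then F(pi/6) - F(0) = (-1/2 + sqrt(3)/2) - (-1) = 1/2 + sqrt(3)/2.

1/2 + sqrt(3)/2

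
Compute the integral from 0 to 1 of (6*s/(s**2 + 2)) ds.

Let u = s**2 + 2, so du = 2*s ds. When s = 0, u = 2; when s = 1, u = 3.
The integral becomes 3·∫ 1/u du from 2 to 3, with antiderivative 3*log(u).
Back in s: F(s) = 3*log(s**2 + 2).
Then F(1) - F(0) = (log(27)) - (log(8)) = log(27/8).

log(27/8)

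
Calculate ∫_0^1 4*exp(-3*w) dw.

4/3 - 4*exp(-3)/3

An antiderivative is F(w) = -4*exp(-3*w)/3.
Then F(1) - F(0) = (-4*exp(-3)/3) - (-4/3) = 4/3 - 4*exp(-3)/3.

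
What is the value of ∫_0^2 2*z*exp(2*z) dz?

Integrate by parts once (u = z, dv = 2*exp(2*z) dz).
An antiderivative is F(z) = (2*z - 1)*exp(2*z)/2.
Then F(2) - F(0) = (3*exp(4)/2) - (-1/2) = 1/2 + 3*exp(4)/2.

1/2 + 3*exp(4)/2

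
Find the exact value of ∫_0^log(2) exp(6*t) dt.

21/2

Let u = exp(t), so du = exp(t) dt. When t = 0, u = 1; when t = log(2), u = 2.
The integral becomes ∫ u**5 du from 1 to 2, with antiderivative u**6/6.
Back in t: F(t) = exp(6*t)/6.
Then F(log(2)) - F(0) = (32/3) - (1/6) = 21/2.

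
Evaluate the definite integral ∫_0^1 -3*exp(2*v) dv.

An antiderivative is F(v) = -3*exp(2*v)/2.
Then F(1) - F(0) = (-3*exp(2)/2) - (-3/2) = 3/2 - 3*exp(2)/2.

3/2 - 3*exp(2)/2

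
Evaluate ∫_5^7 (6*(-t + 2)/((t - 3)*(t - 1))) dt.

-log(27)

Factor the denominator: t**2 - 4*t + 3 = (t - 1)(t - 3).
Partial fractions: 6*(-t + 2)/((t - 3)*(t - 1)) = -3/(t - 1) - 3/(t - 3).
An antiderivative is F(t) = -3*log(t - 3) - 3*log(t - 1).
Then F(7) - F(5) = (-9*log(2) - 3*log(3)) - (-9*log(2)) = -log(27).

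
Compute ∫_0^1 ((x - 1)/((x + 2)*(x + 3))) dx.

-7*log(3) + 11*log(2)

Factor the denominator: x**2 + 5*x + 6 = (x + 3)(x + 2).
Partial fractions: (x - 1)/((x + 2)*(x + 3)) = 4/(x + 3) - 3/(x + 2).
An antiderivative is F(x) = -3*log(x + 2) + 4*log(x + 3).
Then F(1) - F(0) = (-3*log(3) + 8*log(2)) - (log(81/8)) = -7*log(3) + 11*log(2).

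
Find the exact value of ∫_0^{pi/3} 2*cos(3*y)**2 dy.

pi/3

Use the identity cos^2(3*y) = (1 + cos(6*y))/2.
An antiderivative is F(y) = y + sin(6*y)/6.
Then F(pi/3) - F(0) = (pi/3) - (0) = pi/3.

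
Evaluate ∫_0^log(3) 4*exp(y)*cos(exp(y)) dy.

-4*sin(1) + 4*sin(3)

Let u = exp(y), so du = exp(y) dy. When y = 0, u = 1; when y = log(3), u = 3.
The integral becomes 4·∫ cos(u) du from 1 to 3, with antiderivative 4*sin(u).
Back in y: F(y) = 4*sin(exp(y)).
Then F(log(3)) - F(0) = (4*sin(3)) - (4*sin(1)) = -4*sin(1) + 4*sin(3).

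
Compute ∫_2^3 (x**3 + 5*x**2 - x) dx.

By the power rule, an antiderivative is F(x) = x**4/4 + 5*x**3/3 - x**2/2.
Then F(3) - F(2) = (243/4) - (46/3) = 545/12.

545/12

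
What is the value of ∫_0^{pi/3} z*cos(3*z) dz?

Integrate by parts once (u = z, dv = cos(3*z) dz).
An antiderivative is F(z) = z*sin(3*z)/3 + cos(3*z)/9.
Then F(pi/3) - F(0) = (-1/9) - (1/9) = -2/9.

-2/9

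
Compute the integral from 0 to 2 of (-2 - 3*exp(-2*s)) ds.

An antiderivative is F(s) = -2*s + 3*exp(-2*s)/2.
Then F(2) - F(0) = (-4 + 3*exp(-4)/2) - (3/2) = -11/2 + 3*exp(-4)/2.

-11/2 + 3*exp(-4)/2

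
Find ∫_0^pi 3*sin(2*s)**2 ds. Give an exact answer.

Use the identity sin^2(2*s) = (1 - cos(4*s))/2.
An antiderivative is F(s) = 3*s/2 - 3*sin(4*s)/8.
Then F(pi) - F(0) = (3*pi/2) - (0) = 3*pi/2.

3*pi/2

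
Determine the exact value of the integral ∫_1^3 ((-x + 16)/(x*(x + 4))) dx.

-5*log(7) + 4*log(3) + 5*log(5)

Factor the denominator: x**2 + 4*x = (x + 4)x.
Partial fractions: (-x + 16)/(x*(x + 4)) = -5/(x + 4) + 4/x.
An antiderivative is F(x) = 4*log(x) - 5*log(x + 4).
Then F(3) - F(1) = (-5*log(7) + 4*log(3)) - (-5*log(5)) = -5*log(7) + 4*log(3) + 5*log(5).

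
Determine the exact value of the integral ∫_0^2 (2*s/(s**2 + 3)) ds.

log(7/3)

Let u = s**2 + 3, so du = 2*s ds. When s = 0, u = 3; when s = 2, u = 7.
The integral becomes ∫ 1/u du from 3 to 7, with antiderivative log(u).
Back in s: F(s) = log(s**2 + 3).
Then F(2) - F(0) = (log(7)) - (log(3)) = log(7/3).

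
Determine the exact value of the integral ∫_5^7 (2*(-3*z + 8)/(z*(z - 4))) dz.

Factor the denominator: z**2 - 4*z = z(z - 4).
Partial fractions: 2*(-3*z + 8)/(z*(z - 4)) = -4/z - 2/(z - 4).
An antiderivative is F(z) = -4*log(z) - 2*log(z - 4).
Then F(7) - F(5) = (-4*log(7) - 2*log(3)) - (-4*log(5)) = -4*log(7) - 2*log(3) + 4*log(5).

-4*log(7) - 2*log(3) + 4*log(5)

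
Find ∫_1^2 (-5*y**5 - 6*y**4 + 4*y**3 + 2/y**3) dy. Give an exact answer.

By the power rule, an antiderivative is F(y) = -5*y**6/6 - 6*y**5/5 + y**4 - 1/y**2.
Then F(2) - F(1) = (-4559/60) - (-61/30) = -1479/20.

-1479/20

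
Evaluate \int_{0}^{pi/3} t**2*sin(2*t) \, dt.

Integrate by parts twice (u = t^2, dv = sin(2*t) dt).
An antiderivative is F(t) = -t**2*cos(2*t)/2 + t*sin(2*t)/2 + cos(2*t)/4.
Then F(pi/3) - F(0) = (-1/8 + pi**2/36 + sqrt(3)*pi/12) - (1/4) = -3/8 + pi**2/36 + sqrt(3)*pi/12.

-3/8 + pi**2/36 + sqrt(3)*pi/12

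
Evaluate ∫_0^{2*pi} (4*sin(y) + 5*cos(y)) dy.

An antiderivative is F(y) = 5*sin(y) - 4*cos(y).
Then F(2*pi) - F(0) = (-4) - (-4) = 0.

0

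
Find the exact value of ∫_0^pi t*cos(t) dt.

Integrate by parts once (u = t, dv = cos(t) dt).
An antiderivative is F(t) = t*sin(t) + cos(t).
Then F(pi) - F(0) = (-1) - (1) = -2.

-2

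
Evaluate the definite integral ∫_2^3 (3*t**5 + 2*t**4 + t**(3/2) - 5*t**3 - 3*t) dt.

-8*sqrt(2)/5 + 18*sqrt(3)/5 + 6563/20

By the power rule, an antiderivative is F(t) = t**6/2 + 2*t**(5/2)/5 + 2*t**5/5 - 5*t**4/4 - 3*t**2/2.
Then F(3) - F(2) = (18*sqrt(3)/5 + 6939/20) - (8*sqrt(2)/5 + 94/5) = -8*sqrt(2)/5 + 18*sqrt(3)/5 + 6563/20.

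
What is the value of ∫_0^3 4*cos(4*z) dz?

sin(12)

Let u = 4*z, so du = 4 dz. When z = 0, u = 0; when z = 3, u = 12.
The integral becomes ∫ cos(u) du from 0 to 12, with antiderivative sin(u).
Back in z: F(z) = sin(4*z).
Then F(3) - F(0) = (sin(12)) - (0) = sin(12).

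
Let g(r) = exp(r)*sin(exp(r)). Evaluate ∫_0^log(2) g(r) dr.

Let u = exp(r), so du = exp(r) dr. When r = 0, u = 1; when r = log(2), u = 2.
The integral becomes ∫ sin(u) du from 1 to 2, with antiderivative -cos(u).
Back in r: F(r) = -cos(exp(r)).
Then F(log(2)) - F(0) = (-cos(2)) - (-cos(1)) = -cos(2) + cos(1).

-cos(2) + cos(1)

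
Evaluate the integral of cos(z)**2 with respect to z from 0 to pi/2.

pi/4

Use the identity cos^2(z) = (1 + cos(2*z))/2.
An antiderivative is F(z) = z/2 + sin(2*z)/4.
Then F(pi/2) - F(0) = (pi/4) - (0) = pi/4.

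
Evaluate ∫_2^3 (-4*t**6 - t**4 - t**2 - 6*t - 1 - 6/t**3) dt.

By the power rule, an antiderivative is F(t) = -4*t**7/7 - t**5/5 - t**3/3 - 3*t**2 - t + 3/t**2.
Then F(3) - F(2) = (-140383/105) - (-40093/420) = -173813/140.

-173813/140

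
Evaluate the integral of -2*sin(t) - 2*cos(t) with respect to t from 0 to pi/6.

-3 + sqrt(3)

An antiderivative is F(t) = -2*sin(t) + 2*cos(t).
Then F(pi/6) - F(0) = (-1 + sqrt(3)) - (2) = -3 + sqrt(3).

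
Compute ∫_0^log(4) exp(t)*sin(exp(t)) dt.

Let u = exp(t), so du = exp(t) dt. When t = 0, u = 1; when t = log(4), u = 4.
The integral becomes ∫ sin(u) du from 1 to 4, with antiderivative -cos(u).
Back in t: F(t) = -cos(exp(t)).
Then F(log(4)) - F(0) = (-cos(4)) - (-cos(1)) = cos(1) - cos(4).

cos(1) - cos(4)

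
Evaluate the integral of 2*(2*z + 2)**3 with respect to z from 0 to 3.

Let u = 2*z + 2, so du = 2 dz. When z = 0, u = 2; when z = 3, u = 8.
The integral becomes ∫ u**3 du from 2 to 8, with antiderivative u**4/4.
Back in z: F(z) = (2*z + 2)**4/4.
Then F(3) - F(0) = (1024) - (4) = 1020.

1020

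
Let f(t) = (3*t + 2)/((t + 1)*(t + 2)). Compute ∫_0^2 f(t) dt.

log(16/3)

Factor the denominator: t**2 + 3*t + 2 = (t + 2)(t + 1).
Partial fractions: (3*t + 2)/((t + 1)*(t + 2)) = 4/(t + 2) - 1/(t + 1).
An antiderivative is F(t) = -log(t + 1) + 4*log(t + 2).
Then F(2) - F(0) = (-log(3) + 8*log(2)) - (log(16)) = log(16/3).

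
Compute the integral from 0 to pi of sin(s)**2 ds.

pi/2

Use the identity sin^2(s) = (1 - cos(2*s))/2.
An antiderivative is F(s) = s/2 - sin(2*s)/4.
Then F(pi) - F(0) = (pi/2) - (0) = pi/2.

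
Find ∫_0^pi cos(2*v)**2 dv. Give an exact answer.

pi/2

Use the identity cos^2(2*v) = (1 + cos(4*v))/2.
An antiderivative is F(v) = v/2 + sin(4*v)/8.
Then F(pi) - F(0) = (pi/2) - (0) = pi/2.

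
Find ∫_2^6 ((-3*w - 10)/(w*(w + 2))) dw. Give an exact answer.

-5*log(3) + 2*log(2)

Factor the denominator: w**2 + 2*w = (w + 2)w.
Partial fractions: (-3*w - 10)/(w*(w + 2)) = 2/(w + 2) - 5/w.
An antiderivative is F(w) = -5*log(w) + 2*log(w + 2).
Then F(6) - F(2) = (-5*log(3) + log(2)) - (-log(2)) = -5*log(3) + 2*log(2).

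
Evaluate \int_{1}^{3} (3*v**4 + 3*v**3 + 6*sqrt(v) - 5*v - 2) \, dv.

12*sqrt(3) + 886/5

By the power rule, an antiderivative is F(v) = 3*v**5/5 + 3*v**4/4 + 4*v**(3/2) - 5*v**2/2 - 2*v.
Then F(3) - F(1) = (12*sqrt(3) + 3561/20) - (17/20) = 12*sqrt(3) + 886/5.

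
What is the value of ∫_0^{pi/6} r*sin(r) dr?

Integrate by parts once (u = r, dv = sin(r) dr).
An antiderivative is F(r) = -r*cos(r) + sin(r).
Then F(pi/6) - F(0) = (-sqrt(3)*pi/12 + 1/2) - (0) = -sqrt(3)*pi/12 + 1/2.

-sqrt(3)*pi/12 + 1/2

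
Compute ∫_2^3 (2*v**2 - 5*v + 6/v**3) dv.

By the power rule, an antiderivative is F(v) = 2*v**3/3 - 5*v**2/2 - 3/v**2.
Then F(3) - F(2) = (-29/6) - (-65/12) = 7/12.

7/12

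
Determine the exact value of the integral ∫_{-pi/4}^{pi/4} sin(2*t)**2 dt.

pi/4

Use the identity sin^2(2*t) = (1 - cos(4*t))/2.
An antiderivative is F(t) = t/2 - sin(4*t)/8.
Then F(pi/4) - F(-pi/4) = (pi/8) - (-pi/8) = pi/4.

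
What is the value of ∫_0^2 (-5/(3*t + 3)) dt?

An antiderivative is F(t) = -5*log(3*t + 3)/3.
Then F(2) - F(0) = (-10*log(3)/3) - (-5*log(3)/3) = -5*log(3)/3.

-5*log(3)/3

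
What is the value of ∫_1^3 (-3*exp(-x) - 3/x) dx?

An antiderivative is F(x) = -3*log(x) + 3*exp(-x).
Then F(3) - F(1) = (-3*log(3) + 3*exp(-3)) - (3*exp(-1)) = -3*log(3) - 3*exp(-1) + 3*exp(-3).

-3*log(3) - 3*exp(-1) + 3*exp(-3)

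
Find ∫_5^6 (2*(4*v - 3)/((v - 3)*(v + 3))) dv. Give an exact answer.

-18*log(2) + 13*log(3)

Factor the denominator: v**2 - 9 = (v + 3)(v - 3).
Partial fractions: 2*(4*v - 3)/((v - 3)*(v + 3)) = 5/(v + 3) + 3/(v - 3).
An antiderivative is F(v) = 3*log(v - 3) + 5*log(v + 3).
Then F(6) - F(5) = (13*log(3)) - (18*log(2)) = -18*log(2) + 13*log(3).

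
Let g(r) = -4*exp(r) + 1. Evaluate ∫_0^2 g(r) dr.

An antiderivative is F(r) = r - 4*exp(r).
Then F(2) - F(0) = (2 - 4*exp(2)) - (-4) = 6 - 4*exp(2).

6 - 4*exp(2)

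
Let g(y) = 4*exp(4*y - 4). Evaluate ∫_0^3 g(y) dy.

-(1 - exp(12))*exp(-4)

Let u = 4*y - 4, so du = 4 dy. When y = 0, u = -4; when y = 3, u = 8.
The integral becomes ∫ exp(u) du from -4 to 8, with antiderivative exp(u).
Back in y: F(y) = exp(4*y - 4).
Then F(3) - F(0) = (exp(8)) - (exp(-4)) = -(1 - exp(12))*exp(-4).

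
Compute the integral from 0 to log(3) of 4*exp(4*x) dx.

80

Let u = exp(x), so du = exp(x) dx. When x = 0, u = 1; when x = log(3), u = 3.
The integral becomes 4·∫ u**3 du from 1 to 3, with antiderivative u**4.
Back in x: F(x) = exp(4*x).
Then F(log(3)) - F(0) = (81) - (1) = 80.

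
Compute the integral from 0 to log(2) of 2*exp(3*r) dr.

Let u = exp(r), so du = exp(r) dr. When r = 0, u = 1; when r = log(2), u = 2.
The integral becomes 2·∫ u**2 du from 1 to 2, with antiderivative 2*u**3/3.
Back in r: F(r) = 2*exp(3*r)/3.
Then F(log(2)) - F(0) = (16/3) - (2/3) = 14/3.

14/3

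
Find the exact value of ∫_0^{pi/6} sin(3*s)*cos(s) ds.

5/16

Use the identity sin(3*s)cos(s) = [sin(4*s) + sin(2*s)]/2.
An antiderivative is F(s) = -cos(2*s)/4 - cos(4*s)/8.
Then F(pi/6) - F(0) = (-1/16) - (-3/8) = 5/16.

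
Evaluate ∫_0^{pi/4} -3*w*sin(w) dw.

Integrate by parts once (u = w, dv = -3*sin(w) dw).
An antiderivative is F(w) = 3*w*cos(w) - 3*sin(w).
Then F(pi/4) - F(0) = (3*sqrt(2)*(-4 + pi)/8) - (0) = 3*sqrt(2)*(-4 + pi)/8.

3*sqrt(2)*(-4 + pi)/8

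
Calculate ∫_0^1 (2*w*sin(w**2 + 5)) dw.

-cos(6) + cos(5)

Let u = w**2 + 5, so du = 2*w dw. When w = 0, u = 5; when w = 1, u = 6.
The integral becomes ∫ sin(u) du from 5 to 6, with antiderivative -cos(u).
Back in w: F(w) = -cos(w**2 + 5).
Then F(1) - F(0) = (-cos(6)) - (-cos(5)) = -cos(6) + cos(5).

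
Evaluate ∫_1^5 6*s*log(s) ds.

Integrate by parts once (u = ln s, dv = 6*s ds).
An antiderivative is F(s) = 3*s**2*(2*log(s) - 1)/2.
Then F(5) - F(1) = (-75/2 + 75*log(5)) - (-3/2) = -36 + 75*log(5).

-36 + 75*log(5)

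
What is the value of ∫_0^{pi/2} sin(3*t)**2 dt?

Use the identity sin^2(3*t) = (1 - cos(6*t))/2.
An antiderivative is F(t) = t/2 - sin(6*t)/12.
Then F(pi/2) - F(0) = (pi/4) - (0) = pi/4.

pi/4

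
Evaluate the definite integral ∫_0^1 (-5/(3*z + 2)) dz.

-5*log(5)/3 + 5*log(2)/3

An antiderivative is F(z) = -5*log(3*z + 2)/3.
Then F(1) - F(0) = (-5*log(5)/3) - (-5*log(2)/3) = -5*log(5)/3 + 5*log(2)/3.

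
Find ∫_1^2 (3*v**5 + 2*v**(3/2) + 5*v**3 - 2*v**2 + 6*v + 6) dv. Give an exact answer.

By the power rule, an antiderivative is F(v) = v**6/2 + 4*v**(5/2)/5 + 5*v**4/4 - 2*v**3/3 + 3*v**2 + 6*v.
Then F(2) - F(1) = (16*sqrt(2)/5 + 212/3) - (653/60) = 16*sqrt(2)/5 + 3587/60.

16*sqrt(2)/5 + 3587/60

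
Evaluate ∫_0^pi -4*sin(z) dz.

An antiderivative is F(z) = 4*cos(z).
Then F(pi) - F(0) = (-4) - (4) = -8.

-8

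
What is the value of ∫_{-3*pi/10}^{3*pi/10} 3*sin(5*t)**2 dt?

9*pi/10

Use the identity sin^2(5*t) = (1 - cos(10*t))/2.
An antiderivative is F(t) = 3*t/2 - 3*sin(10*t)/20.
Then F(3*pi/10) - F(-3*pi/10) = (9*pi/20) - (-9*pi/20) = 9*pi/10.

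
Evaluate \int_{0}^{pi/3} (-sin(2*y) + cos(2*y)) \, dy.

-3/4 + sqrt(3)/4

An antiderivative is F(y) = sin(2*y)/2 + cos(2*y)/2.
Then F(pi/3) - F(0) = (-1/4 + sqrt(3)/4) - (1/2) = -3/4 + sqrt(3)/4.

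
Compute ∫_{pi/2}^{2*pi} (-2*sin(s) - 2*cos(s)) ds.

4

An antiderivative is F(s) = -2*sin(s) + 2*cos(s).
Then F(2*pi) - F(pi/2) = (2) - (-2) = 4.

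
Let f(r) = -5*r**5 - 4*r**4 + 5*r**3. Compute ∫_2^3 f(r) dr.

By the power rule, an antiderivative is F(r) = -5*r**6/6 - 4*r**5/5 + 5*r**4/4.
Then F(3) - F(2) = (-14013/20) - (-884/15) = -38503/60.

-38503/60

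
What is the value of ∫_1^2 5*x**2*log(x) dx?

Integrate by parts once (u = ln x, dv = 5*x**2 dx).
An antiderivative is F(x) = 5*x**3*(3*log(x) - 1)/9.
Then F(2) - F(1) = (-40/9 + 40*log(2)/3) - (-5/9) = -35/9 + 40*log(2)/3.

-35/9 + 40*log(2)/3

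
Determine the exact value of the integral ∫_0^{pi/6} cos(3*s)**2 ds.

Use the identity cos^2(3*s) = (1 + cos(6*s))/2.
An antiderivative is F(s) = s/2 + sin(6*s)/12.
Then F(pi/6) - F(0) = (pi/12) - (0) = pi/12.

pi/12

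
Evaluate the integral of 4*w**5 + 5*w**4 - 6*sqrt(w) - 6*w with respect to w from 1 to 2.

68 - 8*sqrt(2)

By the power rule, an antiderivative is F(w) = 2*w**6/3 + w**5 - 4*w**(3/2) - 3*w**2.
Then F(2) - F(1) = (188/3 - 8*sqrt(2)) - (-16/3) = 68 - 8*sqrt(2).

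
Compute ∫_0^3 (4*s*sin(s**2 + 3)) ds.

Let u = s**2 + 3, so du = 2*s ds. When s = 0, u = 3; when s = 3, u = 12.
The integral becomes 2·∫ sin(u) du from 3 to 12, with antiderivative -2*cos(u).
Back in s: F(s) = -2*cos(s**2 + 3).
Then F(3) - F(0) = (-2*cos(12)) - (-2*cos(3)) = 2*cos(3) - 2*cos(12).

2*cos(3) - 2*cos(12)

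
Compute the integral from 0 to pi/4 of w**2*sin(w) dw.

-2 - sqrt(2)*pi**2/32 + sqrt(2)*pi/4 + sqrt(2)

Integrate by parts twice (u = w^2, dv = sin(w) dw).
An antiderivative is F(w) = -w**2*cos(w) + 2*w*sin(w) + 2*cos(w).
Then F(pi/4) - F(0) = (sqrt(2)*(-pi**2 + 8*pi + 32)/32) - (2) = -2 - sqrt(2)*pi**2/32 + sqrt(2)*pi/4 + sqrt(2).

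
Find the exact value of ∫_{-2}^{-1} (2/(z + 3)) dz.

log(4)

An antiderivative is F(z) = 2*log(z + 3).
Then F(-1) - F(-2) = (log(4)) - (0) = log(4).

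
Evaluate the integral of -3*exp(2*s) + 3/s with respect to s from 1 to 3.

-3*exp(6)/2 + log(27) + 3*exp(2)/2

An antiderivative is F(s) = -3*exp(2*s)/2 + 3*log(s).
Then F(3) - F(1) = (-3*exp(6)/2 + log(27)) - (-3*exp(2)/2) = -3*exp(6)/2 + log(27) + 3*exp(2)/2.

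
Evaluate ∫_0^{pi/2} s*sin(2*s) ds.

pi/4

Integrate by parts once (u = s, dv = sin(2*s) ds).
An antiderivative is F(s) = -s*cos(2*s)/2 + sin(2*s)/4.
Then F(pi/2) - F(0) = (pi/4) - (0) = pi/4.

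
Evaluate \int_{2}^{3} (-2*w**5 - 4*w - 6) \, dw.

-713/3

By the power rule, an antiderivative is F(w) = -w**6/3 - 2*w**2 - 6*w.
Then F(3) - F(2) = (-279) - (-124/3) = -713/3.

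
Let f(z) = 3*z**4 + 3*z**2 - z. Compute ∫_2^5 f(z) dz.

By the power rule, an antiderivative is F(z) = 3*z**5/5 + z**3 - z**2/2.
Then F(5) - F(2) = (3975/2) - (126/5) = 19623/10.

19623/10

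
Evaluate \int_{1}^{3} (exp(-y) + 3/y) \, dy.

An antiderivative is F(y) = 3*log(y) - exp(-y).
Then F(3) - F(1) = (-exp(-3) + 3*log(3)) - (-exp(-1)) = -exp(-3) + exp(-1) + 3*log(3).

-exp(-3) + exp(-1) + 3*log(3)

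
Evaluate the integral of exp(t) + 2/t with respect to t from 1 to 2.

An antiderivative is F(t) = exp(t) + 2*log(t).
Then F(2) - F(1) = (log(4) + exp(2)) - (exp(1)) = -exp(1) + log(4) + exp(2).

-exp(1) + log(4) + exp(2)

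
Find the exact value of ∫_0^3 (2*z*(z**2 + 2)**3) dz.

14625/4

Let u = z**2 + 2, so du = 2*z dz. When z = 0, u = 2; when z = 3, u = 11.
The integral becomes ∫ u**3 du from 2 to 11, with antiderivative u**4/4.
Back in z: F(z) = (z**2 + 2)**4/4.
Then F(3) - F(0) = (14641/4) - (4) = 14625/4.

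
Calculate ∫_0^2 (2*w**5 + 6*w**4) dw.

By the power rule, an antiderivative is F(w) = w**6/3 + 6*w**5/5.
Then F(2) - F(0) = (896/15) - (0) = 896/15.

896/15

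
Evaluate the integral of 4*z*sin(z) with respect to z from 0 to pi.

Integrate by parts once (u = z, dv = 4*sin(z) dz).
An antiderivative is F(z) = -4*z*cos(z) + 4*sin(z).
Then F(pi) - F(0) = (4*pi) - (0) = 4*pi.

4*pi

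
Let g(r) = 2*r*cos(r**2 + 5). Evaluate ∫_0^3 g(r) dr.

-sin(5) + sin(14)

Let u = r**2 + 5, so du = 2*r dr. When r = 0, u = 5; when r = 3, u = 14.
The integral becomes ∫ cos(u) du from 5 to 14, with antiderivative sin(u).
Back in r: F(r) = sin(r**2 + 5).
Then F(3) - F(0) = (sin(14)) - (sin(5)) = -sin(5) + sin(14).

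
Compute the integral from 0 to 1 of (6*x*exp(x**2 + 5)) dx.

Let u = x**2 + 5, so du = 2*x dx. When x = 0, u = 5; when x = 1, u = 6.
The integral becomes 3·∫ exp(u) du from 5 to 6, with antiderivative 3*exp(u).
Back in x: F(x) = 3*exp(x**2 + 5).
Then F(1) - F(0) = (3*exp(6)) - (3*exp(5)) = -3*(1 - exp(1))*exp(5).

-3*(1 - exp(1))*exp(5)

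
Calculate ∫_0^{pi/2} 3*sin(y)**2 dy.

3*pi/4

Use the identity sin^2(y) = (1 - cos(2*y))/2.
An antiderivative is F(y) = 3*y/2 - 3*sin(2*y)/4.
Then F(pi/2) - F(0) = (3*pi/4) - (0) = 3*pi/4.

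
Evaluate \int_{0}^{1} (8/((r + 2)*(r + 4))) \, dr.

-4*log(5) + 4*log(2) + 4*log(3)

Factor the denominator: r**2 + 6*r + 8 = (r + 4)(r + 2).
Partial fractions: 8/((r + 2)*(r + 4)) = -4/(r + 4) + 4/(r + 2).
An antiderivative is F(r) = 4*log(r + 2) - 4*log(r + 4).
Then F(1) - F(0) = (-4*log(5) + 4*log(3)) - (-log(16)) = -4*log(5) + 4*log(2) + 4*log(3).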